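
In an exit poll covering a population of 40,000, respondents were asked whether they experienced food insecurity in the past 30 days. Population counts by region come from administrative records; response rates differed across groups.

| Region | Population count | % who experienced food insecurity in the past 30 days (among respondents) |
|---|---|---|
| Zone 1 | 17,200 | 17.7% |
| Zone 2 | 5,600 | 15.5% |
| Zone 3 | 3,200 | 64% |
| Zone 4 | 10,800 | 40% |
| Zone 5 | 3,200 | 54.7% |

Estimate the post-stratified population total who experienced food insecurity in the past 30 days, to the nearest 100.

12,000

Apply each group's respondent rate to its population count:
  Zone 1: 17,200 × 17.7% = 3044.4
  Zone 2: 5,600 × 15.5% = 868
  Zone 3: 3,200 × 64% = 2048
  Zone 4: 10,800 × 40% = 4320
  Zone 5: 3,200 × 54.7% = 1750.4
Estimated total = 12030.8 → 12,000.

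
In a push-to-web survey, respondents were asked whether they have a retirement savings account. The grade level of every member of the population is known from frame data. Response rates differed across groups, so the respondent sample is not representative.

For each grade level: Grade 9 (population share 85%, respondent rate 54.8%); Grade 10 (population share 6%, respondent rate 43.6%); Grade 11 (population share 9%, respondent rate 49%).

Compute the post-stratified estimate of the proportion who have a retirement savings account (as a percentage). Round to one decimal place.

Each cell contributes population-share × respondent value:
  Grade 9: 0.85 × 54.8 = 46.58
  Grade 10: 0.06 × 43.6 = 2.616
  Grade 11: 0.09 × 49 = 4.41
Post-stratified estimate = 53.606 → 53.6%.

53.6%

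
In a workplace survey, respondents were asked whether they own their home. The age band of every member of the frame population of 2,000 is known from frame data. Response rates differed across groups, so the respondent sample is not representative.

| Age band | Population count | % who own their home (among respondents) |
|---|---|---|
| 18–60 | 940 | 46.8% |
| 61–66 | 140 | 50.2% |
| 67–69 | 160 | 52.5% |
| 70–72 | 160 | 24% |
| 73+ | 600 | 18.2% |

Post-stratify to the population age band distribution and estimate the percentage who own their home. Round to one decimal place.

37.1%

Reweight to the known age band distribution:
  18–60: (940/2,000) × 46.8 = 21.996
  61–66: (140/2,000) × 50.2 = 3.514
  67–69: (160/2,000) × 52.5 = 4.2
  70–72: (160/2,000) × 24 = 1.92
  73+: (600/2,000) × 18.2 = 5.46
Post-stratified estimate = 37.09 → 37.1%.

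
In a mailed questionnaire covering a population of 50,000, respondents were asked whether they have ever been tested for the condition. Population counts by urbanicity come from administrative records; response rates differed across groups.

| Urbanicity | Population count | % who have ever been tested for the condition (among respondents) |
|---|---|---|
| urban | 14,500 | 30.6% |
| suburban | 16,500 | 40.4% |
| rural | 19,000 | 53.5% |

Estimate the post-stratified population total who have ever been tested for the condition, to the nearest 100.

21,300

Estimated count per cell = population count × respondent percentage:
  urban: 14,500 × 30.6% = 4437
  suburban: 16,500 × 40.4% = 6666
  rural: 19,000 × 53.5% = 10,165
Estimated total = 21,268 → 21,300.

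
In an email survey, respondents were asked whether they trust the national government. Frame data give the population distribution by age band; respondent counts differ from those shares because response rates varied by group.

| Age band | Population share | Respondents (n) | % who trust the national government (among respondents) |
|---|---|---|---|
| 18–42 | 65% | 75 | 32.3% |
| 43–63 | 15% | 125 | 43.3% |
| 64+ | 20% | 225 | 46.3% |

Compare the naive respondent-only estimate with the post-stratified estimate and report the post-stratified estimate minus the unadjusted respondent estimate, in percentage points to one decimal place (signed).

Unadjusted (pooled respondent) estimate weights by respondent counts:
  (75/425)×32.3 + (125/425)×43.3 + (225/425)×46.3 = 42.9471%
Reweighting by population age band shares:
  0.65×32.3 + 0.15×43.3 + 0.2×46.3 = 36.75%
Difference = 36.75 − 42.9471 = -6.1971 pp.

-6.2 percentage points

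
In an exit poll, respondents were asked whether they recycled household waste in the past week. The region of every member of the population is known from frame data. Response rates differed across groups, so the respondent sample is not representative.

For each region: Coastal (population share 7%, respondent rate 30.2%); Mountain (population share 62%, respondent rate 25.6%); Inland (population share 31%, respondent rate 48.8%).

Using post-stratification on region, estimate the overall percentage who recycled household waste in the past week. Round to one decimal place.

33.1%

Post-stratification weights by population share, not respondent share:
  Coastal: 0.07 × 30.2 = 2.114
  Mountain: 0.62 × 25.6 = 15.872
  Inland: 0.31 × 48.8 = 15.128
Post-stratified estimate = 33.114 → 33.1%.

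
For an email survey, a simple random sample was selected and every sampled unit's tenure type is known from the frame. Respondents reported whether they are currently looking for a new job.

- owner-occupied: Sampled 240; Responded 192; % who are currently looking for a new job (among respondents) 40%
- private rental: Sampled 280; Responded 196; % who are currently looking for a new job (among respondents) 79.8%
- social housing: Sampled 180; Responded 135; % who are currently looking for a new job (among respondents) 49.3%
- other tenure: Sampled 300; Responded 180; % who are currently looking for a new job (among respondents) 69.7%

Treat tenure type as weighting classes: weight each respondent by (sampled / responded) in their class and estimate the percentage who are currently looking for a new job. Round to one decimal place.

Class response rates: owner-occupied 192/240 = 80%, private rental 196/280 = 70%, social housing 135/180 = 75%, other tenure 180/300 = 60%.
Inverse-response-rate weighting restores each class to its sampled count, so class totals weight by n_sampled:
  owner-occupied: 240 × 40 = 9600
  private rental: 280 × 79.8 = 22,344
  social housing: 180 × 49.3 = 8874
  other tenure: 300 × 69.7 = 20,910
Adjusted estimate = 61,728 / 1,000 = 61.728 → 61.7%.

61.7%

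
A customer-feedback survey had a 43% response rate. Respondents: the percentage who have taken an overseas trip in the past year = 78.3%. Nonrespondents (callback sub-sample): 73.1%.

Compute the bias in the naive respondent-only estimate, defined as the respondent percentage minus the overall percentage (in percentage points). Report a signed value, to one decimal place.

+3.0 percentage points

Nonresponse fraction = 1 − 0.43 = 0.57.
Bias = (nonresponse fraction) × (respondent percentage − nonrespondent percentage)
     = 0.57 × (78.3 − 73.1) = 0.57 × 5.2 = 2.964.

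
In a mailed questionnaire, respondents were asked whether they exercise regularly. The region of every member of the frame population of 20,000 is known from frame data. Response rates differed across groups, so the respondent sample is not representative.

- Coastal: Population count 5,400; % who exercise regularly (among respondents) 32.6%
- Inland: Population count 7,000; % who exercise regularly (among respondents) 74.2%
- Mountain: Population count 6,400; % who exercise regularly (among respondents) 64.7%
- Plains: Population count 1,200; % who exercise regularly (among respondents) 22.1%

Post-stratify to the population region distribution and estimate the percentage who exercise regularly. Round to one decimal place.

Each cell contributes population-share × respondent value:
  Coastal: (5,400/20,000) × 32.6 = 8.802
  Inland: (7,000/20,000) × 74.2 = 25.97
  Mountain: (6,400/20,000) × 64.7 = 20.704
  Plains: (1,200/20,000) × 22.1 = 1.326
Post-stratified estimate = 56.802 → 56.8%.

56.8%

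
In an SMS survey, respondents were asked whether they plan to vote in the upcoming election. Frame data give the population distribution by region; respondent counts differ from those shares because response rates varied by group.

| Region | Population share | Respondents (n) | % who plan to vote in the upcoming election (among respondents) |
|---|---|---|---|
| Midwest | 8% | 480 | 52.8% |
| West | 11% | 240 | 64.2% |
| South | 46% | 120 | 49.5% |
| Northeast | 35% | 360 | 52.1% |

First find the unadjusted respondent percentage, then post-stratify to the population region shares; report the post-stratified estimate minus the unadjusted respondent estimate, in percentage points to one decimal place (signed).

-2.2 percentage points

Without adjustment, the pooled respondent share is:
  (480/1200)×52.8 + (240/1200)×64.2 + (120/1200)×49.5 + (360/1200)×52.1 = 54.54%
Post-stratified estimate weights by population shares:
  0.08×52.8 + 0.11×64.2 + 0.46×49.5 + 0.35×52.1 = 52.291%
Difference = 52.291 − 54.54 = -2.249 pp.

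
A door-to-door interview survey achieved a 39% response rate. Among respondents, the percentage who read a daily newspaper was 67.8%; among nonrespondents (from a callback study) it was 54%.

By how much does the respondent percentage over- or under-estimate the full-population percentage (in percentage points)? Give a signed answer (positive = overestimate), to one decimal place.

+8.4 percentage points

Nonresponse fraction = 1 − 0.39 = 0.61.
Bias = (nonresponse fraction) × (respondent percentage − nonrespondent percentage)
     = 0.61 × (67.8 − 54) = 0.61 × 13.8 = 8.418.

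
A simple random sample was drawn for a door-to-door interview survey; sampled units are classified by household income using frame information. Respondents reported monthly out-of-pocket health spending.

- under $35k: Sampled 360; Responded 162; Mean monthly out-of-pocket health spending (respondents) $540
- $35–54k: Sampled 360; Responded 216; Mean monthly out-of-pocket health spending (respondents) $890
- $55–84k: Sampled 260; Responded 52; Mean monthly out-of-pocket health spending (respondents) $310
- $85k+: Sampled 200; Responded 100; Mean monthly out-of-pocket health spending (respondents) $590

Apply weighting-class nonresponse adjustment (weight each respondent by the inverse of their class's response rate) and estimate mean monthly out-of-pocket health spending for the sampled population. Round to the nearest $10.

$600

Class response rates: under $35k 162/360 = 45%, $35–54k 216/360 = 60%, $55–84k 52/260 = 20%, $85k+ 100/200 = 50%.
With weight = n_sampled/n_responded per class, the weighted class total is n_sampled:
  under $35k: 360 × 540 = 194,400
  $35–54k: 360 × 890 = 320,400
  $55–84k: 260 × 310 = 80,600
  $85k+: 200 × 590 = 118,000
Adjusted estimate = 713,400 / 1,180 = 604.576 → $600.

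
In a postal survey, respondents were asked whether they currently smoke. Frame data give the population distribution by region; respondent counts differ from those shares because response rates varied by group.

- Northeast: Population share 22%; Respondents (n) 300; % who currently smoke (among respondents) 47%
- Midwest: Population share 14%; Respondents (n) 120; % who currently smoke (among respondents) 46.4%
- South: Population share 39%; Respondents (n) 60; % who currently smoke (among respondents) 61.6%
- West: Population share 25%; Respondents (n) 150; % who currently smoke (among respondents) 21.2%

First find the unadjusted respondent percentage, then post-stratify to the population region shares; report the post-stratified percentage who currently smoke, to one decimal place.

Unadjusted (pooled respondent) estimate weights by respondent counts:
  (300/630)×47 + (120/630)×46.4 + (60/630)×61.6 + (150/630)×21.2 = 42.1333%
Reweighting by population region shares:
  0.22×47 + 0.14×46.4 + 0.39×61.6 + 0.25×21.2 = 46.16%

46.2%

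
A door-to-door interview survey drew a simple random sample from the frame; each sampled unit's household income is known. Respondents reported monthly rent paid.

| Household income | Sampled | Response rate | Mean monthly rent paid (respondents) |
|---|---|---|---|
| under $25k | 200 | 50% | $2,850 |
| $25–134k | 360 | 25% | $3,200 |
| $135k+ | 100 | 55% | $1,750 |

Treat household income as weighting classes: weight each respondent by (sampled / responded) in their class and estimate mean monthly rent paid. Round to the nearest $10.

$2,870

Each respondent's weight = sampled/responded in their class; summing within a class gives n_sampled, so:
  under $25k: 200 × 2850 = 570,000
  $25–134k: 360 × 3200 = 1,152,000
  $135k+: 100 × 1750 = 175,000
Adjusted estimate = 1,897,000 / 660 = 2874.24 → $2,870.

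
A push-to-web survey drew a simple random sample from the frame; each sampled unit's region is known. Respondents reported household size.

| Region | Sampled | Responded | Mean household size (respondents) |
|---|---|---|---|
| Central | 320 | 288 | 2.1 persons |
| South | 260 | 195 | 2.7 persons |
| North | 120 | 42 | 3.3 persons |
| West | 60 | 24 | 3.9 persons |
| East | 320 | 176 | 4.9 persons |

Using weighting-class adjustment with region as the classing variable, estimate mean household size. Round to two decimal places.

3.31

Class response rates: Central 288/320 = 90%, South 195/260 = 75%, North 42/120 = 35%, West 24/60 = 40%, East 176/320 = 55%.
Weighting each respondent by the inverse class response rate inflates each class back to its sampled size, so the class weight is n_sampled:
  Central: 320 × 2.1 = 672
  South: 260 × 2.7 = 702
  North: 120 × 3.3 = 396
  West: 60 × 3.9 = 234
  East: 320 × 4.9 = 1568
Adjusted estimate = 3572 / 1,080 = 3.30741 → 3.31.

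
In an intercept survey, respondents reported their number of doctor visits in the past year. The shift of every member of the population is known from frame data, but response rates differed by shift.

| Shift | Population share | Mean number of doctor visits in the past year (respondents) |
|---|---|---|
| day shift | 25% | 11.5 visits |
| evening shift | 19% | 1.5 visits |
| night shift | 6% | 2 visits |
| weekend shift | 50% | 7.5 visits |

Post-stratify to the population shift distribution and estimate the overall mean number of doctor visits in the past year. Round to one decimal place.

7.0

Weight each group's respondent value by its population share:
  day shift: 0.25 × 11.5 = 2.875
  evening shift: 0.19 × 1.5 = 0.285
  night shift: 0.06 × 2 = 0.12
  weekend shift: 0.5 × 7.5 = 3.75
Post-stratified estimate = 7.03 → 7.0.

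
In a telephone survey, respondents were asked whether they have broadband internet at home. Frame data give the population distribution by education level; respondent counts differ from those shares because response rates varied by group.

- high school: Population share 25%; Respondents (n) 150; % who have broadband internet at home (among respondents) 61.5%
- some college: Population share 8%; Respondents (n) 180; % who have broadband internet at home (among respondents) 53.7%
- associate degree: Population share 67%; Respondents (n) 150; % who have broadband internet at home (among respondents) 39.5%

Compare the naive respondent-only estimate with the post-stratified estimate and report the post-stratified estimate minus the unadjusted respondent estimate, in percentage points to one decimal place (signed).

-5.6 percentage points

Without adjustment, the pooled respondent share is:
  (150/480)×61.5 + (180/480)×53.7 + (150/480)×39.5 = 51.7%
Reweighting by population education level shares:
  0.25×61.5 + 0.08×53.7 + 0.67×39.5 = 46.136%
Difference = 46.136 − 51.7 = -5.564 pp.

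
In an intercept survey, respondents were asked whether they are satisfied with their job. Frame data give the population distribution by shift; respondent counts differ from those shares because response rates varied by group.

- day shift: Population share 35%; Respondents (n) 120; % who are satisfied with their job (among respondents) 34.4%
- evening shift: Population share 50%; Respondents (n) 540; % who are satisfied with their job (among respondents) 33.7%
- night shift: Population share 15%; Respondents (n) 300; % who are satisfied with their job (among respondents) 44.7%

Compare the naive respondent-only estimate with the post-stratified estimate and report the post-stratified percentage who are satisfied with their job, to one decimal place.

35.6%

Unadjusted (pooled respondent) estimate weights by respondent counts:
  (120/960)×34.4 + (540/960)×33.7 + (300/960)×44.7 = 37.225%
Post-stratifying to population shares instead:
  0.35×34.4 + 0.5×33.7 + 0.15×44.7 = 35.595%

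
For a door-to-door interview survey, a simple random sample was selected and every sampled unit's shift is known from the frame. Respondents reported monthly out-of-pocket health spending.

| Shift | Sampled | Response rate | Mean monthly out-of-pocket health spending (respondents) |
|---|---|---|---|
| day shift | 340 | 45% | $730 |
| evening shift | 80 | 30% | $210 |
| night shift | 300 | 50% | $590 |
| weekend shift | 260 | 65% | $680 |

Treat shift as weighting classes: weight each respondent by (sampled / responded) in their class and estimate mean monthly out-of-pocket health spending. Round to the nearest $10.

$630

With weight = n_sampled/n_responded per class, the weighted class total is n_sampled:
  day shift: 340 × 730 = 248,200
  evening shift: 80 × 210 = 16,800
  night shift: 300 × 590 = 177,000
  weekend shift: 260 × 680 = 176,800
Adjusted estimate = 618,800 / 980 = 631.429 → $630.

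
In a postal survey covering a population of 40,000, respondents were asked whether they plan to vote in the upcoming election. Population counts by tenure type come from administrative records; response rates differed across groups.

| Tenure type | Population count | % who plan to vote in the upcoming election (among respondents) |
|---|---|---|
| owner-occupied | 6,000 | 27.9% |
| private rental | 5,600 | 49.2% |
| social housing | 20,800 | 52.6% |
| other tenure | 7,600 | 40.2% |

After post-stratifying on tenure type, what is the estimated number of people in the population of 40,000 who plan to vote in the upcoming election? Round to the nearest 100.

Estimated count per cell = population count × respondent percentage:
  owner-occupied: 6,000 × 27.9% = 1674
  private rental: 5,600 × 49.2% = 2755.2
  social housing: 20,800 × 52.6% = 10940.8
  other tenure: 7,600 × 40.2% = 3055.2
Estimated total = 18425.2 → 18,400.

18,400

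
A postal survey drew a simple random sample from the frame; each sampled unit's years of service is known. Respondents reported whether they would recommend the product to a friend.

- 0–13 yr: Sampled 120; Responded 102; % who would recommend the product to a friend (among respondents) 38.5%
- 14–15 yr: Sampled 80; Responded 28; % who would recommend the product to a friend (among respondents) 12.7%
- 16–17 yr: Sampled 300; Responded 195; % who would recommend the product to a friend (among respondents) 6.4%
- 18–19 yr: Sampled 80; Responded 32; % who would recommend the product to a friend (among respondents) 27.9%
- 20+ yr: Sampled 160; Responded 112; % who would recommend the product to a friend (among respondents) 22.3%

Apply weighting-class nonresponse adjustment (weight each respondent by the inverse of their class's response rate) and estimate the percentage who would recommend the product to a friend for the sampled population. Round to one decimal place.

18.0%

Class response rates: 0–13 yr 102/120 = 85%, 14–15 yr 28/80 = 35%, 16–17 yr 195/300 = 65%, 18–19 yr 32/80 = 40%, 20+ yr 112/160 = 70%.
Weighting each respondent by the inverse class response rate inflates each class back to its sampled size, so the class weight is n_sampled:
  0–13 yr: 120 × 38.5 = 4620
  14–15 yr: 80 × 12.7 = 1016
  16–17 yr: 300 × 6.4 = 1920
  18–19 yr: 80 × 27.9 = 2232
  20+ yr: 160 × 22.3 = 3568
Adjusted estimate = 13,356 / 740 = 18.0486 → 18.0%.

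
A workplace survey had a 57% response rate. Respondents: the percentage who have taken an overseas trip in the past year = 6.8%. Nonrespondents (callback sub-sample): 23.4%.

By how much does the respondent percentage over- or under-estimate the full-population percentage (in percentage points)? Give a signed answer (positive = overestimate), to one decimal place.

Nonresponse fraction = 1 − 0.57 = 0.43.
Bias = (nonresponse fraction) × (respondent percentage − nonrespondent percentage)
     = 0.43 × (6.8 − 23.4) = 0.43 × -16.6 = -7.138.

-7.1 percentage points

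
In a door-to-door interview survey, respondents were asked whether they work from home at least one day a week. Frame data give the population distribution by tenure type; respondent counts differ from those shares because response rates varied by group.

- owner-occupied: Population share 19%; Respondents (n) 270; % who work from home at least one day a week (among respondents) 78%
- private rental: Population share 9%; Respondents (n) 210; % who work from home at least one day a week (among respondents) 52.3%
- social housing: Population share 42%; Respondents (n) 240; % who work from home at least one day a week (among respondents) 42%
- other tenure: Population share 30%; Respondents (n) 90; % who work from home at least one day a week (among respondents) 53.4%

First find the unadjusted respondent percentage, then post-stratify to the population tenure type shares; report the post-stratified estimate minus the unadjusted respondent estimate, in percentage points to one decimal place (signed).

Naive respondent-only estimate (weights = respondent counts):
  (270/810)×78 + (210/810)×52.3 + (240/810)×42 + (90/810)×53.4 = 57.937%
Reweighting by population tenure type shares:
  0.19×78 + 0.09×52.3 + 0.42×42 + 0.3×53.4 = 53.187%
Difference = 53.187 − 57.937 = -4.75 pp.

-4.8 percentage points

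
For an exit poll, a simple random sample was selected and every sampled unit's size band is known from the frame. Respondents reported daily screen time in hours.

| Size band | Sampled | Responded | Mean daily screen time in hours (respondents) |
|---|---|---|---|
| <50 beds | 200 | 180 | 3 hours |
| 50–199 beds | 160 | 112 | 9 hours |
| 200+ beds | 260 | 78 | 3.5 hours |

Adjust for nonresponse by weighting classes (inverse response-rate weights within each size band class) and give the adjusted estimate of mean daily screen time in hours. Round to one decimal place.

Class response rates: <50 beds 180/200 = 90%, 50–199 beds 112/160 = 70%, 200+ beds 78/260 = 30%.
With weight = n_sampled/n_responded per class, the weighted class total is n_sampled:
  <50 beds: 200 × 3 = 600
  50–199 beds: 160 × 9 = 1440
  200+ beds: 260 × 3.5 = 910
Adjusted estimate = 2950 / 620 = 4.75807 → 4.8.

4.8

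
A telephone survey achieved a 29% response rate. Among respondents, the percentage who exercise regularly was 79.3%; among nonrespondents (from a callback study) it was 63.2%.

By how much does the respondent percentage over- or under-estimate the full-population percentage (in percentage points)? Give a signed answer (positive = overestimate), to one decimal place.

+11.4 percentage points

Nonresponse fraction = 1 − 0.29 = 0.71.
Bias = (nonresponse fraction) × (respondent percentage − nonrespondent percentage)
     = 0.71 × (79.3 − 63.2) = 0.71 × 16.1 = 11.431.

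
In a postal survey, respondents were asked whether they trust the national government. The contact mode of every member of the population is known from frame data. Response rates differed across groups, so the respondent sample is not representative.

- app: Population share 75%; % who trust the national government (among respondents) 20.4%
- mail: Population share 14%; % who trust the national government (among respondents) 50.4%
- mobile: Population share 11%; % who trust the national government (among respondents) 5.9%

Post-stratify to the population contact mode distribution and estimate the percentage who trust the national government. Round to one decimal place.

Each cell contributes population-share × respondent value:
  app: 0.75 × 20.4 = 15.3
  mail: 0.14 × 50.4 = 7.056
  mobile: 0.11 × 5.9 = 0.649
Post-stratified estimate = 23.005 → 23.0%.

23.0%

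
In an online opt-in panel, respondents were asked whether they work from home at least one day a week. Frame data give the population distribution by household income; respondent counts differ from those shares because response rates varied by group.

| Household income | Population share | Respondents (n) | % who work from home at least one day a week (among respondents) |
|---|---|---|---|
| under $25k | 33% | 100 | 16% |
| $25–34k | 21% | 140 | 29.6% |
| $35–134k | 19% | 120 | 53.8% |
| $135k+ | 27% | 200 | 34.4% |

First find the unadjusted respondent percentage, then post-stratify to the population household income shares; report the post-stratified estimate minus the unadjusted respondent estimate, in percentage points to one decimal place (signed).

Unadjusted (pooled respondent) estimate weights by respondent counts:
  (100/560)×16 + (140/560)×29.6 + (120/560)×53.8 + (200/560)×34.4 = 34.0714%
Reweighting by population household income shares:
  0.33×16 + 0.21×29.6 + 0.19×53.8 + 0.27×34.4 = 31.006%
Difference = 31.006 − 34.0714 = -3.0654 pp.

-3.1 percentage points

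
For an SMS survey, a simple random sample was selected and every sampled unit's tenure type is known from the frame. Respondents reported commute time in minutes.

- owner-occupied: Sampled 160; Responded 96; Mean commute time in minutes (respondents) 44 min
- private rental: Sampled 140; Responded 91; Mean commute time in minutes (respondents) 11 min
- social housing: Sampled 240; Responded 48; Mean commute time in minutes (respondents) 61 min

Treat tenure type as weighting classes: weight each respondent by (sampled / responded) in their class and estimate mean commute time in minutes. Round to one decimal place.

Response rates by class: owner-occupied 96/160 = 60%, private rental 91/140 = 65%, social housing 48/240 = 20%.
Each respondent's weight = sampled/responded in their class; summing within a class gives n_sampled, so:
  owner-occupied: 160 × 44 = 7040
  private rental: 140 × 11 = 1540
  social housing: 240 × 61 = 14,640
Adjusted estimate = 23,220 / 540 = 43 → 43.0.

43.0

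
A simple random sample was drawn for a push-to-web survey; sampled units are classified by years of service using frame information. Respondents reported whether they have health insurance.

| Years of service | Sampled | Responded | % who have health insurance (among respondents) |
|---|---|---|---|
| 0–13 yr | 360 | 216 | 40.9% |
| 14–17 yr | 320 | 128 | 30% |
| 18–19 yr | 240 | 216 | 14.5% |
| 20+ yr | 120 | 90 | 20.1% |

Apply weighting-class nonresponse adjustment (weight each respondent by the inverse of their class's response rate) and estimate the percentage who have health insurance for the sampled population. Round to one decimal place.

Class response rates: 0–13 yr 216/360 = 60%, 14–17 yr 128/320 = 40%, 18–19 yr 216/240 = 90%, 20+ yr 90/120 = 75%.
Inverse-response-rate weighting restores each class to its sampled count, so class totals weight by n_sampled:
  0–13 yr: 360 × 40.9 = 14,724
  14–17 yr: 320 × 30 = 9600
  18–19 yr: 240 × 14.5 = 3480
  20+ yr: 120 × 20.1 = 2412
Adjusted estimate = 30,216 / 1,040 = 29.0538 → 29.1%.

29.1%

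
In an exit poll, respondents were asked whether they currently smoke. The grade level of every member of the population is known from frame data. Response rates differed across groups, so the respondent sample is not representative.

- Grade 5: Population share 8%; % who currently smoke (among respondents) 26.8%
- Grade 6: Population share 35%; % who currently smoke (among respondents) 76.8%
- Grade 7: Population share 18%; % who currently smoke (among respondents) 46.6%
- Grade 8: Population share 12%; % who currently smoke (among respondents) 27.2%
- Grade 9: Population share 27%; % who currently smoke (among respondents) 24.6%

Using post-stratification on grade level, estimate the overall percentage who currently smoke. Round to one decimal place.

47.3%

Reweight to the known grade level distribution:
  Grade 5: 0.08 × 26.8 = 2.144
  Grade 6: 0.35 × 76.8 = 26.88
  Grade 7: 0.18 × 46.6 = 8.388
  Grade 8: 0.12 × 27.2 = 3.264
  Grade 9: 0.27 × 24.6 = 6.642
Post-stratified estimate = 47.318 → 47.3%.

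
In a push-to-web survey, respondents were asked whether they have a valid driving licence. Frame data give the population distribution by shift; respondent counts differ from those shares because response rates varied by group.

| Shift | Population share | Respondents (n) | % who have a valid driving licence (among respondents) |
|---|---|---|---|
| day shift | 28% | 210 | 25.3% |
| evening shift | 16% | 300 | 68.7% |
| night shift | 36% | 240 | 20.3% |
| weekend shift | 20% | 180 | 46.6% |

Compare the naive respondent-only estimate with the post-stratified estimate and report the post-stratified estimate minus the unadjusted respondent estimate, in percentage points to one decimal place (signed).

Without adjustment, the pooled respondent share is:
  (210/930)×25.3 + (300/930)×68.7 + (240/930)×20.3 + (180/930)×46.6 = 42.1323%
Post-stratifying to population shares instead:
  0.28×25.3 + 0.16×68.7 + 0.36×20.3 + 0.2×46.6 = 34.704%
Difference = 34.704 − 42.1323 = -7.4283 pp.

-7.4 percentage points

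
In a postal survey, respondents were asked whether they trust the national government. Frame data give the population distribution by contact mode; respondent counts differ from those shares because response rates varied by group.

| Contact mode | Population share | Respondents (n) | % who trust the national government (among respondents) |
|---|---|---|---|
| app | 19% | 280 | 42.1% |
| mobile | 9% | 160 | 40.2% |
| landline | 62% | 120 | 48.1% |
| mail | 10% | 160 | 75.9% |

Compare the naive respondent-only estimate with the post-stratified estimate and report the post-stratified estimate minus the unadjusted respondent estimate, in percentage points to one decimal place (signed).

-1.2 percentage points

Naive respondent-only estimate (weights = respondent counts):
  (280/720)×42.1 + (160/720)×40.2 + (120/720)×48.1 + (160/720)×75.9 = 50.1889%
Reweighting by population contact mode shares:
  0.19×42.1 + 0.09×40.2 + 0.62×48.1 + 0.1×75.9 = 49.029%
Difference = 49.029 − 50.1889 = -1.1599 pp.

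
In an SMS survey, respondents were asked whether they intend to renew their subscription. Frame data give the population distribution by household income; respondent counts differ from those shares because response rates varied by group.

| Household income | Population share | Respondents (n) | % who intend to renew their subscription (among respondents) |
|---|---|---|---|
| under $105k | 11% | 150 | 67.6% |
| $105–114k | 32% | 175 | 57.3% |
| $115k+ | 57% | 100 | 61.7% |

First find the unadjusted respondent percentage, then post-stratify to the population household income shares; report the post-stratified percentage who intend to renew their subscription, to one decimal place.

Without adjustment, the pooled respondent share is:
  (150/425)×67.6 + (175/425)×57.3 + (100/425)×61.7 = 61.9706%
Reweighting by population household income shares:
  0.11×67.6 + 0.32×57.3 + 0.57×61.7 = 60.941%

60.9%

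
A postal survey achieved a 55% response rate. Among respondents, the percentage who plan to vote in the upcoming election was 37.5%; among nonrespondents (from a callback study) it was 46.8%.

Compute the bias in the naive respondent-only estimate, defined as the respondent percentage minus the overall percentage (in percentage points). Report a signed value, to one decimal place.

Nonresponse fraction = 1 − 0.55 = 0.45.
Bias = (nonresponse fraction) × (respondent percentage − nonrespondent percentage)
     = 0.45 × (37.5 − 46.8) = 0.45 × -9.3 = -4.185.

-4.2 percentage points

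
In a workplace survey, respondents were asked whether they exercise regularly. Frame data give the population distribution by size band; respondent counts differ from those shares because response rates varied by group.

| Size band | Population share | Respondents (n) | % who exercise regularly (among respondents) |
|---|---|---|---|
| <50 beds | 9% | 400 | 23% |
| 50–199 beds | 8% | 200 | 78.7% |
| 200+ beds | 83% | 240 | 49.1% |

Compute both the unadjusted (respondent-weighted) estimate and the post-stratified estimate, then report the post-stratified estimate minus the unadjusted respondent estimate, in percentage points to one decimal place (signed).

+5.4 percentage points

Without adjustment, the pooled respondent share is:
  (400/840)×23 + (200/840)×78.7 + (240/840)×49.1 = 43.719%
Post-stratified estimate weights by population shares:
  0.09×23 + 0.08×78.7 + 0.83×49.1 = 49.119%
Difference = 49.119 − 43.719 = 5.4 pp.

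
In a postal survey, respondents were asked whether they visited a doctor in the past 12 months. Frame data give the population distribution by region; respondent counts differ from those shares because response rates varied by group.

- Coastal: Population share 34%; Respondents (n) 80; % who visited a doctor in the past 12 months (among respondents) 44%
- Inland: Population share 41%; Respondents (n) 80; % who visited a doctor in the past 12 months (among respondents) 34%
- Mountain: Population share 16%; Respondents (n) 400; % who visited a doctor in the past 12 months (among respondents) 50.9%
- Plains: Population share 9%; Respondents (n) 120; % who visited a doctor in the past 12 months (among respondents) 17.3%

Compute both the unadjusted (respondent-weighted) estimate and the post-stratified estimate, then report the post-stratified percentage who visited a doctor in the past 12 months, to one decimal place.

38.6%

Unadjusted (pooled respondent) estimate weights by respondent counts:
  (80/680)×44 + (80/680)×34 + (400/680)×50.9 + (120/680)×17.3 = 42.1706%
Post-stratified estimate weights by population shares:
  0.34×44 + 0.41×34 + 0.16×50.9 + 0.09×17.3 = 38.601%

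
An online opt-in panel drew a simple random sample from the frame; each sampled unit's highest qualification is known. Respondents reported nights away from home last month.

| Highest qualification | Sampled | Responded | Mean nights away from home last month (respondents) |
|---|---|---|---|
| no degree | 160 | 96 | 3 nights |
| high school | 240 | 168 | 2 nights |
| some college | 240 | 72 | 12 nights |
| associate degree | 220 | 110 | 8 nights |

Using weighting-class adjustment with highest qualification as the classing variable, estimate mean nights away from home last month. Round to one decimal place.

6.5

Class response rates: no degree 96/160 = 60%, high school 168/240 = 70%, some college 72/240 = 30%, associate degree 110/220 = 50%.
Each respondent's weight = sampled/responded in their class; summing within a class gives n_sampled, so:
  no degree: 160 × 3 = 480
  high school: 240 × 2 = 480
  some college: 240 × 12 = 2880
  associate degree: 220 × 8 = 1760
Adjusted estimate = 5600 / 860 = 6.51163 → 6.5.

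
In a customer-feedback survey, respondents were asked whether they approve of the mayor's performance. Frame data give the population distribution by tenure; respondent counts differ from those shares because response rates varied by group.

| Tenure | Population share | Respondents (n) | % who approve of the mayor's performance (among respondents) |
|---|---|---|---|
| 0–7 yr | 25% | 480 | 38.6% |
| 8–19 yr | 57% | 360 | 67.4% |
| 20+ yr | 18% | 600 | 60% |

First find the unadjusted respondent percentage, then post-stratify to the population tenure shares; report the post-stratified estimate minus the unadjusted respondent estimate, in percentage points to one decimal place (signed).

+4.2 percentage points

Naive respondent-only estimate (weights = respondent counts):
  (480/1440)×38.6 + (360/1440)×67.4 + (600/1440)×60 = 54.7167%
Reweighting by population tenure shares:
  0.25×38.6 + 0.57×67.4 + 0.18×60 = 58.868%
Difference = 58.868 − 54.7167 = 4.1513 pp.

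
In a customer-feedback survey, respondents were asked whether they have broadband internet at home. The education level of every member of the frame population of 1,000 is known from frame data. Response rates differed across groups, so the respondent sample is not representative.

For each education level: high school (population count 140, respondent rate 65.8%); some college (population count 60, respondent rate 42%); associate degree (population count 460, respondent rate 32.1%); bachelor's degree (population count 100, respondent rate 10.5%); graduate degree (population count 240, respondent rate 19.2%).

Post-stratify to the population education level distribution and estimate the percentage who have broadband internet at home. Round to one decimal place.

Each cell contributes population-share × respondent value:
  high school: (140/1,000) × 65.8 = 9.212
  some college: (60/1,000) × 42 = 2.52
  associate degree: (460/1,000) × 32.1 = 14.766
  bachelor's degree: (100/1,000) × 10.5 = 1.05
  graduate degree: (240/1,000) × 19.2 = 4.608
Post-stratified estimate = 32.156 → 32.2%.

32.2%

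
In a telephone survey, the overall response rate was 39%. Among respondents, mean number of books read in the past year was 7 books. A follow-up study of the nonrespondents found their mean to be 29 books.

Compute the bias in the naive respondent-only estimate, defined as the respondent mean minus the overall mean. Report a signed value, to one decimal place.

-13.4

Nonresponse fraction = 1 − 0.39 = 0.61.
Bias = (nonresponse fraction) × (respondent mean − nonrespondent mean)
     = 0.61 × (7 − 29) = 0.61 × -22 = -13.42.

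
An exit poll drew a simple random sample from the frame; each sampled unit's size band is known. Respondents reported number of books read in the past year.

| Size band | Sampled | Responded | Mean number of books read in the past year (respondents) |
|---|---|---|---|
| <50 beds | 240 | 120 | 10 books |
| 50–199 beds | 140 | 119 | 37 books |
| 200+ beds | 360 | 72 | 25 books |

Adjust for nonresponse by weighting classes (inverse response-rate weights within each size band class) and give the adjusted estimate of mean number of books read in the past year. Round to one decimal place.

22.4

Response rates by class: <50 beds 120/240 = 50%, 50–199 beds 119/140 = 85%, 200+ beds 72/360 = 20%.
Inverse-response-rate weighting restores each class to its sampled count, so class totals weight by n_sampled:
  <50 beds: 240 × 10 = 2400
  50–199 beds: 140 × 37 = 5180
  200+ beds: 360 × 25 = 9000
Adjusted estimate = 16,580 / 740 = 22.4054 → 22.4.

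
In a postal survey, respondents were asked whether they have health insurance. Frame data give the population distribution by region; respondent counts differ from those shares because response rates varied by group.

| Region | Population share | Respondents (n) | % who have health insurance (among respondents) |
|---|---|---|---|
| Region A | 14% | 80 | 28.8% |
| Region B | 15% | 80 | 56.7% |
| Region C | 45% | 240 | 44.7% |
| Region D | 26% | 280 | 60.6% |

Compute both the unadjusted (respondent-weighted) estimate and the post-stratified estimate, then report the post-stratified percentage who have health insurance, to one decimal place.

48.4%

Naive respondent-only estimate (weights = respondent counts):
  (80/680)×28.8 + (80/680)×56.7 + (240/680)×44.7 + (280/680)×60.6 = 50.7882%
Post-stratified estimate weights by population shares:
  0.14×28.8 + 0.15×56.7 + 0.45×44.7 + 0.26×60.6 = 48.408%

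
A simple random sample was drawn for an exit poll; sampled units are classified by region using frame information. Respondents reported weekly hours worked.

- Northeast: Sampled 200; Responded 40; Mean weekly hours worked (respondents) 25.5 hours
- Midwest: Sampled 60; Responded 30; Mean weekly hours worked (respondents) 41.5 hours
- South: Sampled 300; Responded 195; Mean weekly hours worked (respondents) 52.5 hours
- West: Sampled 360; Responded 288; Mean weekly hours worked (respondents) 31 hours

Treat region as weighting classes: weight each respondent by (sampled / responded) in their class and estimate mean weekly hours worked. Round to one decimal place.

Response rates by class: Northeast 40/200 = 20%, Midwest 30/60 = 50%, South 195/300 = 65%, West 288/360 = 80%.
Each respondent's weight = sampled/responded in their class; summing within a class gives n_sampled, so:
  Northeast: 200 × 25.5 = 5100
  Midwest: 60 × 41.5 = 2490
  South: 300 × 52.5 = 15,750
  West: 360 × 31 = 11,160
Adjusted estimate = 34,500 / 920 = 37.5 → 37.5.

37.5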